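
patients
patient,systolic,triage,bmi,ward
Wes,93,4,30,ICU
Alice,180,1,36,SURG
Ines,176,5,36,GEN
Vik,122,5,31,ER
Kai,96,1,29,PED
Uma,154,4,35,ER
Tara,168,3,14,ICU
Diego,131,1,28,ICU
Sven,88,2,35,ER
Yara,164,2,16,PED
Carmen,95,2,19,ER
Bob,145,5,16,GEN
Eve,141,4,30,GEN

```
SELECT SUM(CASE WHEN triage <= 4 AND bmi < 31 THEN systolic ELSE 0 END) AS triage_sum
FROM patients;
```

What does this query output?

888

patient=Wes: ✓ → 93
patient=Alice: ✗
patient=Ines: ✗
patient=Vik: ✗
patient=Kai: ✓ → 96
patient=Uma: ✗
patient=Tara: ✓ → 168
patient=Diego: ✓ → 131
patient=Sven: ✗
patient=Yara: ✓ → 164
patient=Carmen: ✓ → 95
patient=Bob: ✗
patient=Eve: ✓ → 141
triage_sum = 93 + 96 + 168 + 131 + 164 + 95 + 141 = 888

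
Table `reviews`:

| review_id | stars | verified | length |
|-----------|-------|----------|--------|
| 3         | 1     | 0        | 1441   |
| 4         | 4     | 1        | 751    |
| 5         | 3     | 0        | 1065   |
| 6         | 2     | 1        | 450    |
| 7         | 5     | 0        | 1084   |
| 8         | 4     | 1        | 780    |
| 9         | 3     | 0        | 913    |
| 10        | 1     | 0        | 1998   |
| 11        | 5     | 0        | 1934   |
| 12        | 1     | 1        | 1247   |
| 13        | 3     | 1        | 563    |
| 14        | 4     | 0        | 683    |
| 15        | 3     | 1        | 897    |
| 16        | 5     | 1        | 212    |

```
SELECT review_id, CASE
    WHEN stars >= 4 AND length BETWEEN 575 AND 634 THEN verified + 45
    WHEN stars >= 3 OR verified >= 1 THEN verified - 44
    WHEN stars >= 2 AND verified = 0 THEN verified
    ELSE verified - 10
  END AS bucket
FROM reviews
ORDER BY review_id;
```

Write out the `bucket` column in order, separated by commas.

-10, -43, -44, -43, -44, -43, -44, -10, -44, -43, -43, -44, -43, -43

review_id=3: ELSE → -10
review_id=4: stars >= 3 OR verified >= 1 → -43
review_id=5: stars >= 3 OR verified >= 1 → -44
review_id=6: stars >= 3 OR verified >= 1 → -43
review_id=7: stars >= 3 OR verified >= 1 → -44
review_id=8: stars >= 3 OR verified >= 1 → -43
review_id=9: stars >= 3 OR verified >= 1 → -44
review_id=10: ELSE → -10
review_id=11: stars >= 3 OR verified >= 1 → -44
review_id=12: stars >= 3 OR verified >= 1 → -43
review_id=13: stars >= 3 OR verified >= 1 → -43
review_id=14: stars >= 3 OR verified >= 1 → -44
review_id=15: stars >= 3 OR verified >= 1 → -43
review_id=16: stars >= 3 OR verified >= 1 → -43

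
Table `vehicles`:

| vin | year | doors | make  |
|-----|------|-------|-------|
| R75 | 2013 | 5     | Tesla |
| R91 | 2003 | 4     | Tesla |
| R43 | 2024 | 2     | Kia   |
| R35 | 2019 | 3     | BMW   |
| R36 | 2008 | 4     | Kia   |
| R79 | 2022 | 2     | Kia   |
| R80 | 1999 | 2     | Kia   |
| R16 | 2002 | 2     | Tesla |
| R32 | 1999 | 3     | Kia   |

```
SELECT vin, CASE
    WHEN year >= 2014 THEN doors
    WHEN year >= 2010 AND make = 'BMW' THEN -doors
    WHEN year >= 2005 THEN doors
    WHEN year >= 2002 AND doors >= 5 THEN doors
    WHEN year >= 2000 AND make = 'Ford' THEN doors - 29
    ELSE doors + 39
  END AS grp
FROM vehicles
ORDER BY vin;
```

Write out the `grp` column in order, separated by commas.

vin=R16: ELSE → 41
vin=R32: ELSE → 42
vin=R35: year >= 2014 → 3
vin=R36: year >= 2005 → 4
vin=R43: year >= 2014 → 2
vin=R75: year >= 2005 → 5
vin=R79: year >= 2014 → 2
vin=R80: ELSE → 41
vin=R91: ELSE → 43

41, 42, 3, 4, 2, 5, 2, 41, 43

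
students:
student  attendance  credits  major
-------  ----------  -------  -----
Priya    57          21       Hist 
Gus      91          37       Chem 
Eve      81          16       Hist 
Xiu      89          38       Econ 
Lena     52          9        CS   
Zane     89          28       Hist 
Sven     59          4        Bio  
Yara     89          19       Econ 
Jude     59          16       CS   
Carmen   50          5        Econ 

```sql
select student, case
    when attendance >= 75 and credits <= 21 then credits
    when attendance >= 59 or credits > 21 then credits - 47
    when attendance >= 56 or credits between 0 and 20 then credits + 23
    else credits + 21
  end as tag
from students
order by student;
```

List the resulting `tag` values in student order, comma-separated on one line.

student=Carmen: attendance >= 56 or credits between 0 and 20 → 28
student=Eve: attendance >= 75 and credits <= 21 → 16
student=Gus: attendance >= 59 or credits > 21 → -10
student=Jude: attendance >= 59 or credits > 21 → -31
student=Lena: attendance >= 56 or credits between 0 and 20 → 32
student=Priya: attendance >= 56 or credits between 0 and 20 → 44
student=Sven: attendance >= 59 or credits > 21 → -43
student=Xiu: attendance >= 59 or credits > 21 → -9
student=Yara: attendance >= 75 and credits <= 21 → 19
student=Zane: attendance >= 59 or credits > 21 → -19

28, 16, -10, -31, 32, 44, -43, -9, 19, -19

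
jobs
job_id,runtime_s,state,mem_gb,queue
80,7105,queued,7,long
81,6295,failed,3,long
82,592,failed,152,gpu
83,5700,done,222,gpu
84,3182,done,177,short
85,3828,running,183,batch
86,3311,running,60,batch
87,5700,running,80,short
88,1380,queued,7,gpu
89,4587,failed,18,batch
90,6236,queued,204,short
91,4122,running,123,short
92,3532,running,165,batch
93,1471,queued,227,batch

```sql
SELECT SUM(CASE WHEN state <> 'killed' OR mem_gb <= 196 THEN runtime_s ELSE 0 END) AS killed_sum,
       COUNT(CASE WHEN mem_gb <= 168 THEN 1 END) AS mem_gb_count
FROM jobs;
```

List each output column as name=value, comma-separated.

[killed_sum: state <> 'killed' OR mem_gb <= 196]
job_id=80: ✓ → 7105
job_id=81: ✓ → 6295
job_id=82: ✓ → 592
job_id=83: ✓ → 5700
job_id=84: ✓ → 3182
job_id=85: ✓ → 3828
job_id=86: ✓ → 3311
job_id=87: ✓ → 5700
job_id=88: ✓ → 1380
job_id=89: ✓ → 4587
job_id=90: ✓ → 6236
job_id=91: ✓ → 4122
job_id=92: ✓ → 3532
job_id=93: ✓ → 1471
killed_sum = 7105 + 6295 + 592 + 5700 + 3182 + 3828 + 3311 + 5700 + 1380 + 4587 + 6236 + 4122 + 3532 + 1471 = 57041
—
[mem_gb_count: mem_gb <= 168]
job_id=80: ✓ → 1
job_id=81: ✓ → 1
job_id=82: ✓ → 1
job_id=83: ✗
job_id=84: ✗
job_id=85: ✗
job_id=86: ✓ → 1
job_id=87: ✓ → 1
job_id=88: ✓ → 1
job_id=89: ✓ → 1
job_id=90: ✗
job_id=91: ✓ → 1
job_id=92: ✓ → 1
job_id=93: ✗
mem_gb_count = COUNT(1, 1, 1, 1, 1, 1, 1, 1, 1) = 9

killed_sum=57041, mem_gb_count=9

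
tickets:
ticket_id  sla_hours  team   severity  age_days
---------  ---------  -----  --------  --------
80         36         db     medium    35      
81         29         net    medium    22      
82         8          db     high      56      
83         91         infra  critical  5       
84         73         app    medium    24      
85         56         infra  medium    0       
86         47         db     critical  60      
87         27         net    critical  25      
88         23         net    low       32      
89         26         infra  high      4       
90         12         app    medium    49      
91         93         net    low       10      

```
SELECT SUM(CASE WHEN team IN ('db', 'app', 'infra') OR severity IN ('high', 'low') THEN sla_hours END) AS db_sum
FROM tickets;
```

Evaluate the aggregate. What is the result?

ticket_id=80: ✓ → 36
ticket_id=81: ✗
ticket_id=82: ✓ → 8
ticket_id=83: ✓ → 91
ticket_id=84: ✓ → 73
ticket_id=85: ✓ → 56
ticket_id=86: ✓ → 47
ticket_id=87: ✗
ticket_id=88: ✓ → 23
ticket_id=89: ✓ → 26
ticket_id=90: ✓ → 12
ticket_id=91: ✓ → 93
db_sum = 36 + 8 + 91 + 73 + 56 + 47 + 23 + 26 + 12 + 93 = 465

465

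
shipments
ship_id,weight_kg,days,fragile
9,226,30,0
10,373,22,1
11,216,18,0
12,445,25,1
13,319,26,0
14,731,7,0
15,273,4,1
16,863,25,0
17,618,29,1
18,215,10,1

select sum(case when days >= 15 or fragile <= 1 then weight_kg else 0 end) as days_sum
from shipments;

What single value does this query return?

4279

ship_id=9: ✓ → 226
ship_id=10: ✓ → 373
ship_id=11: ✓ → 216
ship_id=12: ✓ → 445
ship_id=13: ✓ → 319
ship_id=14: ✓ → 731
ship_id=15: ✓ → 273
ship_id=16: ✓ → 863
ship_id=17: ✓ → 618
ship_id=18: ✓ → 215
days_sum = 226 + 373 + 216 + 445 + 319 + 731 + 273 + 863 + 618 + 215 = 4279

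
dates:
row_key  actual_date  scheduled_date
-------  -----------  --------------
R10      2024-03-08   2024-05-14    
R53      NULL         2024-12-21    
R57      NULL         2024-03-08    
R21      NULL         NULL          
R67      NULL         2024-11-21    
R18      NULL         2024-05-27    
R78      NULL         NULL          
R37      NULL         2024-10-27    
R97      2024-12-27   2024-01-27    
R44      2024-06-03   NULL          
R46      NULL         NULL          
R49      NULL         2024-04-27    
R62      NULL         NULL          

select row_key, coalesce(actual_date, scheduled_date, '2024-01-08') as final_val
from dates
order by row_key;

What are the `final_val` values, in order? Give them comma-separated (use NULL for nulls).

row_key=R10: actual_date=2024-03-08 → 2024-03-08
row_key=R18: actual_date=NULL, scheduled_date=2024-05-27 → 2024-05-27
row_key=R21: actual_date=NULL, scheduled_date=NULL, → literal 2024-01-08 → 2024-01-08
row_key=R37: actual_date=NULL, scheduled_date=2024-10-27 → 2024-10-27
row_key=R44: actual_date=2024-06-03 → 2024-06-03
row_key=R46: actual_date=NULL, scheduled_date=NULL, → literal 2024-01-08 → 2024-01-08
row_key=R49: actual_date=NULL, scheduled_date=2024-04-27 → 2024-04-27
row_key=R53: actual_date=NULL, scheduled_date=2024-12-21 → 2024-12-21
row_key=R57: actual_date=NULL, scheduled_date=2024-03-08 → 2024-03-08
row_key=R62: actual_date=NULL, scheduled_date=NULL, → literal 2024-01-08 → 2024-01-08
row_key=R67: actual_date=NULL, scheduled_date=2024-11-21 → 2024-11-21
row_key=R78: actual_date=NULL, scheduled_date=NULL, → literal 2024-01-08 → 2024-01-08
row_key=R97: actual_date=2024-12-27 → 2024-12-27

2024-03-08, 2024-05-27, 2024-01-08, 2024-10-27, 2024-06-03, 2024-01-08, 2024-04-27, 2024-12-21, 2024-03-08, 2024-01-08, 2024-11-21, 2024-01-08, 2024-12-27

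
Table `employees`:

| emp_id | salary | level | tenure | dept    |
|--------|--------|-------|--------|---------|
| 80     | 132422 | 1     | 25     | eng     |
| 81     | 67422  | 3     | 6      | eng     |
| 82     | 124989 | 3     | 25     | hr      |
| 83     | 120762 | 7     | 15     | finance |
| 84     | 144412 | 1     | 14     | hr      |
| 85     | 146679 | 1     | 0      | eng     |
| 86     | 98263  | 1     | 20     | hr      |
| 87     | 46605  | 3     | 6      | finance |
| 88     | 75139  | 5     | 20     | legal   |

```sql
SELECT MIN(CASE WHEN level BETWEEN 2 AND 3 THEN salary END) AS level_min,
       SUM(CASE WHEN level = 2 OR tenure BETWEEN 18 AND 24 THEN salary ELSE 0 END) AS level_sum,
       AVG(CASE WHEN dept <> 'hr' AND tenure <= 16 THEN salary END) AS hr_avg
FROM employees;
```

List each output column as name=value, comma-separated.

[level_min: level BETWEEN 2 AND 3]
emp_id=80: ✗
emp_id=81: ✓ → 67422
emp_id=82: ✓ → 124989
emp_id=83: ✗
emp_id=84: ✗
emp_id=85: ✗
emp_id=86: ✗
emp_id=87: ✓ → 46605
emp_id=88: ✗
level_min = MIN(67422, 124989, 46605) = 46605
—
[level_sum: level = 2 OR tenure BETWEEN 18 AND 24]
emp_id=80: ✗
emp_id=81: ✗
emp_id=82: ✗
emp_id=83: ✗
emp_id=84: ✗
emp_id=85: ✗
emp_id=86: ✓ → 98263
emp_id=87: ✗
emp_id=88: ✓ → 75139
level_sum = 98263 + 75139 = 173402
—
[hr_avg: dept <> 'hr' AND tenure <= 16]
emp_id=80: ✗
emp_id=81: ✓ → 67422
emp_id=82: ✗
emp_id=83: ✓ → 120762
emp_id=84: ✗
emp_id=85: ✓ → 146679
emp_id=86: ✗
emp_id=87: ✓ → 46605
emp_id=88: ✗
hr_avg = (67422 + 120762 + 146679 + 46605) / 4 = 95367

level_min=46605, level_sum=173402, hr_avg=95367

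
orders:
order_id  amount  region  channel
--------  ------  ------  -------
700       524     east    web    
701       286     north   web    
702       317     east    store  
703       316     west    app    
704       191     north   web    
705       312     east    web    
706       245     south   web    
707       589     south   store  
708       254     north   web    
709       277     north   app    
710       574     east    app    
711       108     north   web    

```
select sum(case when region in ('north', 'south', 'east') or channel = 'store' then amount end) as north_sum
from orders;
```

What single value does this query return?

order_id=700: ✓ → 524
order_id=701: ✓ → 286
order_id=702: ✓ → 317
order_id=703: ✗
order_id=704: ✓ → 191
order_id=705: ✓ → 312
order_id=706: ✓ → 245
order_id=707: ✓ → 589
order_id=708: ✓ → 254
order_id=709: ✓ → 277
order_id=710: ✓ → 574
order_id=711: ✓ → 108
north_sum = 524 + 286 + 317 + 191 + 312 + 245 + 589 + 254 + 277 + 574 + 108 = 3677

3677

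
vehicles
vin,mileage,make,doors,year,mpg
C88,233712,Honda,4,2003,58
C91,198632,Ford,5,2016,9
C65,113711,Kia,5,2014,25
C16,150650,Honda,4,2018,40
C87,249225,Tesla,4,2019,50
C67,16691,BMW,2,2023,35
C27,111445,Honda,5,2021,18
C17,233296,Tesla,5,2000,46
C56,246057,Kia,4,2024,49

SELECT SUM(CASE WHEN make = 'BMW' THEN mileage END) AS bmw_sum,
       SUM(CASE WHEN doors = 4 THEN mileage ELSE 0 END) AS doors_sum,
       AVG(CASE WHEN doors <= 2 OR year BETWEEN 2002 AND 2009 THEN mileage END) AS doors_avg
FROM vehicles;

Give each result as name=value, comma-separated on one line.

[bmw_sum: make = 'BMW']
vin=C88: ✗
vin=C91: ✗
vin=C65: ✗
vin=C16: ✗
vin=C87: ✗
vin=C67: ✓ → 16691
vin=C27: ✗
vin=C17: ✗
vin=C56: ✗
bmw_sum = 16691
—
[doors_sum: doors = 4]
vin=C88: ✓ → 233712
vin=C91: ✗
vin=C65: ✗
vin=C16: ✓ → 150650
vin=C87: ✓ → 249225
vin=C67: ✗
vin=C27: ✗
vin=C17: ✗
vin=C56: ✓ → 246057
doors_sum = 233712 + 150650 + 249225 + 246057 = 879644
—
[doors_avg: doors <= 2 OR year BETWEEN 2002 AND 2009]
vin=C88: ✓ → 233712
vin=C91: ✗
vin=C65: ✗
vin=C16: ✗
vin=C87: ✗
vin=C67: ✓ → 16691
vin=C27: ✗
vin=C17: ✗
vin=C56: ✗
doors_avg = (233712 + 16691) / 2 = 125201.5

bmw_sum=16691, doors_sum=879644, doors_avg=125201.5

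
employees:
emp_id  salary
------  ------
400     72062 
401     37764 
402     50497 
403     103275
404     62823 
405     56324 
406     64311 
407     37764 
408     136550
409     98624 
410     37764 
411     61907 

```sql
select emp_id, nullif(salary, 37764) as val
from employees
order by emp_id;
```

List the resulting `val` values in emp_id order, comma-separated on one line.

emp_id=400: salary=72062 vs 37764: differ → 72062
emp_id=401: salary=37764 vs 37764: equal → NULL
emp_id=402: salary=50497 vs 37764: differ → 50497
emp_id=403: salary=103275 vs 37764: differ → 103275
emp_id=404: salary=62823 vs 37764: differ → 62823
emp_id=405: salary=56324 vs 37764: differ → 56324
emp_id=406: salary=64311 vs 37764: differ → 64311
emp_id=407: salary=37764 vs 37764: equal → NULL
emp_id=408: salary=136550 vs 37764: differ → 136550
emp_id=409: salary=98624 vs 37764: differ → 98624
emp_id=410: salary=37764 vs 37764: equal → NULL
emp_id=411: salary=61907 vs 37764: differ → 61907

72062, NULL, 50497, 103275, 62823, 56324, 64311, NULL, 136550, 98624, NULL, 61907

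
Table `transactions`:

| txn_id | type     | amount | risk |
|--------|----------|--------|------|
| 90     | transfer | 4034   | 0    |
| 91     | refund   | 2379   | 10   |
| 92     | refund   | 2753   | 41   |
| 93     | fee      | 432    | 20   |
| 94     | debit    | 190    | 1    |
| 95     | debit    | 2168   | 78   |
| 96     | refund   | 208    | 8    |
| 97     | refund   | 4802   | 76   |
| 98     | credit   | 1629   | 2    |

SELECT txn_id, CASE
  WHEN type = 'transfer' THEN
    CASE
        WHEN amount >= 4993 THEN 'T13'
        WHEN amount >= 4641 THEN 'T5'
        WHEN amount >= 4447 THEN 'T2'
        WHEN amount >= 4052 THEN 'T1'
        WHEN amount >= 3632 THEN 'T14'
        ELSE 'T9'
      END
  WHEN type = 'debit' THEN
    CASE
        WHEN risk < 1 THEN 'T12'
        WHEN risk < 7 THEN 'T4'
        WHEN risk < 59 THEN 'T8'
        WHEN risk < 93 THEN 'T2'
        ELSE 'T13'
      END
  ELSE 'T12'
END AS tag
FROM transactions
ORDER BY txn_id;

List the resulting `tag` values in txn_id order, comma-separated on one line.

txn_id=90: type='transfer' → inner[amount >= 3632] → T14
txn_id=91: type='refund' → outer ELSE → T12
txn_id=92: type='refund' → outer ELSE → T12
txn_id=93: type='fee' → outer ELSE → T12
txn_id=94: type='debit' → inner[risk < 7] → T4
txn_id=95: type='debit' → inner[risk < 93] → T2
txn_id=96: type='refund' → outer ELSE → T12
txn_id=97: type='refund' → outer ELSE → T12
txn_id=98: type='credit' → outer ELSE → T12

T14, T12, T12, T12, T4, T2, T12, T12, T12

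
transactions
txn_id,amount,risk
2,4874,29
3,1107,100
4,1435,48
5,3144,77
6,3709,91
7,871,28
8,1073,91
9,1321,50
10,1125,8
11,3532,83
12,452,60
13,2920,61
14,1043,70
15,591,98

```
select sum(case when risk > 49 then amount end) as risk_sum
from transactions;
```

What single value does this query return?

txn_id=2: ✗
txn_id=3: ✓ → 1107
txn_id=4: ✗
txn_id=5: ✓ → 3144
txn_id=6: ✓ → 3709
txn_id=7: ✗
txn_id=8: ✓ → 1073
txn_id=9: ✓ → 1321
txn_id=10: ✗
txn_id=11: ✓ → 3532
txn_id=12: ✓ → 452
txn_id=13: ✓ → 2920
txn_id=14: ✓ → 1043
txn_id=15: ✓ → 591
risk_sum = 1107 + 3144 + 3709 + 1073 + 1321 + 3532 + 452 + 2920 + 1043 + 591 = 18892

18892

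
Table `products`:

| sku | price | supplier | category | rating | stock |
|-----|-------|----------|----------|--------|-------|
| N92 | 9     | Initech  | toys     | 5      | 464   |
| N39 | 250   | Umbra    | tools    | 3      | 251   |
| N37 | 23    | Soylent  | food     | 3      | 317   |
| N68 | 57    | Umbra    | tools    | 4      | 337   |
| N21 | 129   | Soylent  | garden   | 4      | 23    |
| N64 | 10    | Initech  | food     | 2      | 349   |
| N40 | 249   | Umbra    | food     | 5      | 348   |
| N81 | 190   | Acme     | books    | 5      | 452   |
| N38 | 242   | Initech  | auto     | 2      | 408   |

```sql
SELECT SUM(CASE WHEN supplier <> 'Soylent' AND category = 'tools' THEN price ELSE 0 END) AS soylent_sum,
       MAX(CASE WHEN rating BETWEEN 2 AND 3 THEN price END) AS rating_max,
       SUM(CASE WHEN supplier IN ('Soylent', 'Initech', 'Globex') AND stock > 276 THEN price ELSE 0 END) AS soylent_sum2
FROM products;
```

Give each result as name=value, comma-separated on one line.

soylent_sum=307, rating_max=250, soylent_sum2=284

[soylent_sum: supplier <> 'Soylent' AND category = 'tools']
sku=N92: ✗
sku=N39: ✓ → 250
sku=N37: ✗
sku=N68: ✓ → 57
sku=N21: ✗
sku=N64: ✗
sku=N40: ✗
sku=N81: ✗
sku=N38: ✗
soylent_sum = 250 + 57 = 307
—
[rating_max: rating BETWEEN 2 AND 3]
sku=N92: ✗
sku=N39: ✓ → 250
sku=N37: ✓ → 23
sku=N68: ✗
sku=N21: ✗
sku=N64: ✓ → 10
sku=N40: ✗
sku=N81: ✗
sku=N38: ✓ → 242
rating_max = MAX(250, 23, 10, 242) = 250
—
[soylent_sum2: supplier IN ('Soylent', 'Initech', 'Globex') AND stock > 276]
sku=N92: ✓ → 9
sku=N39: ✗
sku=N37: ✓ → 23
sku=N68: ✗
sku=N21: ✗
sku=N64: ✓ → 10
sku=N40: ✗
sku=N81: ✗
sku=N38: ✓ → 242
soylent_sum2 = 9 + 23 + 10 + 242 = 284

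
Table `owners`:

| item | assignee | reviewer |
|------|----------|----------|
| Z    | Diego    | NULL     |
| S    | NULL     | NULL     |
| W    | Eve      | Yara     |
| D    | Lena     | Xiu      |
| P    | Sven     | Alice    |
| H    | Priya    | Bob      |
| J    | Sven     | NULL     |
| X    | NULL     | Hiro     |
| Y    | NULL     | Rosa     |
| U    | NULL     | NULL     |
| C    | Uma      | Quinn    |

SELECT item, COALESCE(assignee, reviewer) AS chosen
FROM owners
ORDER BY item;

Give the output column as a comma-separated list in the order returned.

Uma, Lena, Priya, Sven, Sven, NULL, NULL, Eve, Hiro, Rosa, Diego

item=C: assignee=Uma → Uma
item=D: assignee=Lena → Lena
item=H: assignee=Priya → Priya
item=J: assignee=Sven → Sven
item=P: assignee=Sven → Sven
item=S: assignee=NULL, reviewer=NULL (all NULL) → NULL
item=U: assignee=NULL, reviewer=NULL (all NULL) → NULL
item=W: assignee=Eve → Eve
item=X: assignee=NULL, reviewer=Hiro → Hiro
item=Y: assignee=NULL, reviewer=Rosa → Rosa
item=Z: assignee=Diego → Diego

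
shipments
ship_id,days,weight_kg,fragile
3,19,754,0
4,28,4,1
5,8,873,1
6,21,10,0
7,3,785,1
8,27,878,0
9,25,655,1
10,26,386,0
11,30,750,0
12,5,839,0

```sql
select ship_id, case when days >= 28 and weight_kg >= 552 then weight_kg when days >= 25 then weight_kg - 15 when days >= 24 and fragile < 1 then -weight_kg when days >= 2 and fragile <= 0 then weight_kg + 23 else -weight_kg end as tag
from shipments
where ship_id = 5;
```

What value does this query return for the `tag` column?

ship_id = 5: days=8, weight_kg=873, fragile=1.
days >= 28 and weight_kg >= 552 → false
days >= 25 → false
days >= 24 and fragile < 1 → false
days >= 2 and fragile <= 0 → false
No prior WHEN matched → ELSE → -873

-873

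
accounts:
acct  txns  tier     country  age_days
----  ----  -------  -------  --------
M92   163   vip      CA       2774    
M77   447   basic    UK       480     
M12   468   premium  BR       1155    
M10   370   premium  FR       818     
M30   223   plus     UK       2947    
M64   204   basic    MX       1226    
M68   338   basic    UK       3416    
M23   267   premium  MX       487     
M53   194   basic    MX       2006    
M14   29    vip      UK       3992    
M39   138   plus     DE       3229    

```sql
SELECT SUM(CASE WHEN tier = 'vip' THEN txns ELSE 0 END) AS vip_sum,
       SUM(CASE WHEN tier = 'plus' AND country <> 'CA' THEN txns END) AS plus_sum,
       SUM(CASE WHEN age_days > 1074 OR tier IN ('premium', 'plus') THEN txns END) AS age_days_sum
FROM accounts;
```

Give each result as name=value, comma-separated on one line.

[vip_sum: tier = 'vip']
acct=M92: ✓ → 163
acct=M77: ✗
acct=M12: ✗
acct=M10: ✗
acct=M30: ✗
acct=M64: ✗
acct=M68: ✗
acct=M23: ✗
acct=M53: ✗
acct=M14: ✓ → 29
acct=M39: ✗
vip_sum = 163 + 29 = 192
—
[plus_sum: tier = 'plus' AND country <> 'CA']
acct=M92: ✗
acct=M77: ✗
acct=M12: ✗
acct=M10: ✗
acct=M30: ✓ → 223
acct=M64: ✗
acct=M68: ✗
acct=M23: ✗
acct=M53: ✗
acct=M14: ✗
acct=M39: ✓ → 138
plus_sum = 223 + 138 = 361
—
[age_days_sum: age_days > 1074 OR tier IN ('premium', 'plus')]
acct=M92: ✓ → 163
acct=M77: ✗
acct=M12: ✓ → 468
acct=M10: ✓ → 370
acct=M30: ✓ → 223
acct=M64: ✓ → 204
acct=M68: ✓ → 338
acct=M23: ✓ → 267
acct=M53: ✓ → 194
acct=M14: ✓ → 29
acct=M39: ✓ → 138
age_days_sum = 163 + 468 + 370 + 223 + 204 + 338 + 267 + 194 + 29 + 138 = 2394

vip_sum=192, plus_sum=361, age_days_sum=2394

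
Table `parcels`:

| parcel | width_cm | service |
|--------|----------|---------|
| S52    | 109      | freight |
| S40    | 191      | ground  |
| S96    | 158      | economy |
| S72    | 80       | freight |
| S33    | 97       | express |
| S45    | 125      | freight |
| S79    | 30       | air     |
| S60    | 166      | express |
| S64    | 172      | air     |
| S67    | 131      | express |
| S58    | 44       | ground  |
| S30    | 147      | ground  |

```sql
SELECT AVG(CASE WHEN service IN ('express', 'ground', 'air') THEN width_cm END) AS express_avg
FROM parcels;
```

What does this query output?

parcel=S52: ✗
parcel=S40: ✓ → 191
parcel=S96: ✗
parcel=S72: ✗
parcel=S33: ✓ → 97
parcel=S45: ✗
parcel=S79: ✓ → 30
parcel=S60: ✓ → 166
parcel=S64: ✓ → 172
parcel=S67: ✓ → 131
parcel=S58: ✓ → 44
parcel=S30: ✓ → 147
express_avg = (191 + 97 + 30 + 166 + 172 + 131 + 44 + 147) / 8 = 122.25

122.25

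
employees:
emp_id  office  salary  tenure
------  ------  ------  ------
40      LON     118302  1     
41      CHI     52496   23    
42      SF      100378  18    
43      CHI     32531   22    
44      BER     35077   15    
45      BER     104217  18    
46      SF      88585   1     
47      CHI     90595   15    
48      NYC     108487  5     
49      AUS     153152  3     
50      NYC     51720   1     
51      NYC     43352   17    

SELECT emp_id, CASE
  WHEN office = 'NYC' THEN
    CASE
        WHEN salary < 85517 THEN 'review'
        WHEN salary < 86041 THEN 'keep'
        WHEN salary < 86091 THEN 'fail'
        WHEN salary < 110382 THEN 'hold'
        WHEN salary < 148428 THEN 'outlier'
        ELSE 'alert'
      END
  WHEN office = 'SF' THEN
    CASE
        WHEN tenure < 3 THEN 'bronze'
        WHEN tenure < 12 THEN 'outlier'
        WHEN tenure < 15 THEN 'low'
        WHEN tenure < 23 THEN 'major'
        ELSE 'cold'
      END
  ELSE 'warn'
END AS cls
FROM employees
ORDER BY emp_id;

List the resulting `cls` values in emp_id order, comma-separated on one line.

warn, warn, major, warn, warn, warn, bronze, warn, hold, warn, review, review

emp_id=40: office='LON' → outer ELSE → warn
emp_id=41: office='CHI' → outer ELSE → warn
emp_id=42: office='SF' → inner[tenure < 23] → major
emp_id=43: office='CHI' → outer ELSE → warn
emp_id=44: office='BER' → outer ELSE → warn
emp_id=45: office='BER' → outer ELSE → warn
emp_id=46: office='SF' → inner[tenure < 3] → bronze
emp_id=47: office='CHI' → outer ELSE → warn
emp_id=48: office='NYC' → inner[salary < 110382] → hold
emp_id=49: office='AUS' → outer ELSE → warn
emp_id=50: office='NYC' → inner[salary < 85517] → review
emp_id=51: office='NYC' → inner[salary < 85517] → review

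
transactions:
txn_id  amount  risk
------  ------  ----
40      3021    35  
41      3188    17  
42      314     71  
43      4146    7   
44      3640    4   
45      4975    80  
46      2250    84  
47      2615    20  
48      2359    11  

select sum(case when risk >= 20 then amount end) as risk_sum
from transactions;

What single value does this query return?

txn_id=40: ✓ → 3021
txn_id=41: ✗
txn_id=42: ✓ → 314
txn_id=43: ✗
txn_id=44: ✗
txn_id=45: ✓ → 4975
txn_id=46: ✓ → 2250
txn_id=47: ✓ → 2615
txn_id=48: ✗
risk_sum = 3021 + 314 + 4975 + 2250 + 2615 = 13175

13175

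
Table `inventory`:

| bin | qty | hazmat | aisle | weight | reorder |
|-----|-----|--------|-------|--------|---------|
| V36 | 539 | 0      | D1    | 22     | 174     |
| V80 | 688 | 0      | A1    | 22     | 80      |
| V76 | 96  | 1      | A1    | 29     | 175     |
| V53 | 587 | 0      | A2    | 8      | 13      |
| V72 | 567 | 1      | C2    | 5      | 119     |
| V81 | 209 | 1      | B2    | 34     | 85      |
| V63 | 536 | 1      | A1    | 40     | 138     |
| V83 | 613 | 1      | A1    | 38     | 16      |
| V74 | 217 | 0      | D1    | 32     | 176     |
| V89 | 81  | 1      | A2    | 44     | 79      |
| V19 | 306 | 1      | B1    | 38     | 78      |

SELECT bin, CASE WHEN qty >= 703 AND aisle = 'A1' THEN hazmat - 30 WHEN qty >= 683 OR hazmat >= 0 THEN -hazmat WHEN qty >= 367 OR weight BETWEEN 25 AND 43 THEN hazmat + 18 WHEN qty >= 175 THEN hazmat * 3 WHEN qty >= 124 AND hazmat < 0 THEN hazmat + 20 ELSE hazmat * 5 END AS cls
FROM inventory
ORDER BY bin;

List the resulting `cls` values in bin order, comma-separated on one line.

-1, 0, 0, -1, -1, 0, -1, 0, -1, -1, -1

bin=V19: qty >= 683 OR hazmat >= 0 → -1
bin=V36: qty >= 683 OR hazmat >= 0 → 0
bin=V53: qty >= 683 OR hazmat >= 0 → 0
bin=V63: qty >= 683 OR hazmat >= 0 → -1
bin=V72: qty >= 683 OR hazmat >= 0 → -1
bin=V74: qty >= 683 OR hazmat >= 0 → 0
bin=V76: qty >= 683 OR hazmat >= 0 → -1
bin=V80: qty >= 683 OR hazmat >= 0 → 0
bin=V81: qty >= 683 OR hazmat >= 0 → -1
bin=V83: qty >= 683 OR hazmat >= 0 → -1
bin=V89: qty >= 683 OR hazmat >= 0 → -1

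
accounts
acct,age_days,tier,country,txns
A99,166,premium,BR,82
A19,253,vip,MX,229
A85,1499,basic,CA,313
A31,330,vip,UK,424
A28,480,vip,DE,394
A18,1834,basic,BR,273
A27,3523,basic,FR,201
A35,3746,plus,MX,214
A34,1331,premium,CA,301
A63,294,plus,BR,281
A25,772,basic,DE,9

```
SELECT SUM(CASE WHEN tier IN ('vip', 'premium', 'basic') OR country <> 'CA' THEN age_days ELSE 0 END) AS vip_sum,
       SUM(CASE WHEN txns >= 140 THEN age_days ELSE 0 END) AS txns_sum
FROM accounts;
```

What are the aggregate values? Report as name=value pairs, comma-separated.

[vip_sum: tier IN ('vip', 'premium', 'basic') OR country <> 'CA']
acct=A99: ✓ → 166
acct=A19: ✓ → 253
acct=A85: ✓ → 1499
acct=A31: ✓ → 330
acct=A28: ✓ → 480
acct=A18: ✓ → 1834
acct=A27: ✓ → 3523
acct=A35: ✓ → 3746
acct=A34: ✓ → 1331
acct=A63: ✓ → 294
acct=A25: ✓ → 772
vip_sum = 166 + 253 + 1499 + 330 + 480 + 1834 + 3523 + 3746 + 1331 + 294 + 772 = 14228
—
[txns_sum: txns >= 140]
acct=A99: ✗
acct=A19: ✓ → 253
acct=A85: ✓ → 1499
acct=A31: ✓ → 330
acct=A28: ✓ → 480
acct=A18: ✓ → 1834
acct=A27: ✓ → 3523
acct=A35: ✓ → 3746
acct=A34: ✓ → 1331
acct=A63: ✓ → 294
acct=A25: ✗
txns_sum = 253 + 1499 + 330 + 480 + 1834 + 3523 + 3746 + 1331 + 294 = 13290

vip_sum=14228, txns_sum=13290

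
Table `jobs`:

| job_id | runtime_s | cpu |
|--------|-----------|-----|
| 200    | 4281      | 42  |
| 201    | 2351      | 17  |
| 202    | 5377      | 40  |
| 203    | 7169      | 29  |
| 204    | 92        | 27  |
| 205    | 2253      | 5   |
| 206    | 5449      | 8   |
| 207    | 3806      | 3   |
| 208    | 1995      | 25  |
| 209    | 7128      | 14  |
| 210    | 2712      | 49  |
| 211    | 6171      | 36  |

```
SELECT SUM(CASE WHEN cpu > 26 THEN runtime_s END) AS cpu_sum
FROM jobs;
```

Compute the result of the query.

job_id=200: ✓ → 4281
job_id=201: ✗
job_id=202: ✓ → 5377
job_id=203: ✓ → 7169
job_id=204: ✓ → 92
job_id=205: ✗
job_id=206: ✗
job_id=207: ✗
job_id=208: ✗
job_id=209: ✗
job_id=210: ✓ → 2712
job_id=211: ✓ → 6171
cpu_sum = 4281 + 5377 + 7169 + 92 + 2712 + 6171 = 25802

25802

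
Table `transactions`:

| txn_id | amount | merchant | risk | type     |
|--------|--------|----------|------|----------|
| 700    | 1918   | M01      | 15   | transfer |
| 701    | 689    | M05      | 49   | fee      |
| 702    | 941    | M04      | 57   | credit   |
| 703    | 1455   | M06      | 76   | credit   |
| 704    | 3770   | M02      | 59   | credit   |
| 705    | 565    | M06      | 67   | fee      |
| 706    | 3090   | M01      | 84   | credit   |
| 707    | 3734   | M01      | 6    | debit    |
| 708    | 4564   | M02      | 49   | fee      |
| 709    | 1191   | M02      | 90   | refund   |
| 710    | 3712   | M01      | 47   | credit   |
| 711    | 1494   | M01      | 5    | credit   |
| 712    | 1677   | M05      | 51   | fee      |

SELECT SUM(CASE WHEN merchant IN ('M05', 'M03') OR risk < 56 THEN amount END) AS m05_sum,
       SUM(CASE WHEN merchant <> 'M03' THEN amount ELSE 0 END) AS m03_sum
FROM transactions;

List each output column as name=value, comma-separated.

m05_sum=17788, m03_sum=28800

[m05_sum: merchant IN ('M05', 'M03') OR risk < 56]
txn_id=700: ✓ → 1918
txn_id=701: ✓ → 689
txn_id=702: ✗
txn_id=703: ✗
txn_id=704: ✗
txn_id=705: ✗
txn_id=706: ✗
txn_id=707: ✓ → 3734
txn_id=708: ✓ → 4564
txn_id=709: ✗
txn_id=710: ✓ → 3712
txn_id=711: ✓ → 1494
txn_id=712: ✓ → 1677
m05_sum = 1918 + 689 + 3734 + 4564 + 3712 + 1494 + 1677 = 17788
—
[m03_sum: merchant <> 'M03']
txn_id=700: ✓ → 1918
txn_id=701: ✓ → 689
txn_id=702: ✓ → 941
txn_id=703: ✓ → 1455
txn_id=704: ✓ → 3770
txn_id=705: ✓ → 565
txn_id=706: ✓ → 3090
txn_id=707: ✓ → 3734
txn_id=708: ✓ → 4564
txn_id=709: ✓ → 1191
txn_id=710: ✓ → 3712
txn_id=711: ✓ → 1494
txn_id=712: ✓ → 1677
m03_sum = 1918 + 689 + 941 + 1455 + 3770 + 565 + 3090 + 3734 + 4564 + 1191 + 3712 + 1494 + 1677 = 28800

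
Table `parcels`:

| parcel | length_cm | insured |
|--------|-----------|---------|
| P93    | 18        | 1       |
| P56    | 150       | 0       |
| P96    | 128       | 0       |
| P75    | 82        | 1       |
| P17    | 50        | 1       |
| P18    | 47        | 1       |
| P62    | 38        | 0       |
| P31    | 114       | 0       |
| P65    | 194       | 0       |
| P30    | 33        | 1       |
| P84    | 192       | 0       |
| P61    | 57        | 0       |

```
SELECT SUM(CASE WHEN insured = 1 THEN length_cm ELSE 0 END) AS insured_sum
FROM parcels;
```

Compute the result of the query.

230

parcel=P93: ✓ → 18
parcel=P56: ✗
parcel=P96: ✗
parcel=P75: ✓ → 82
parcel=P17: ✓ → 50
parcel=P18: ✓ → 47
parcel=P62: ✗
parcel=P31: ✗
parcel=P65: ✗
parcel=P30: ✓ → 33
parcel=P84: ✗
parcel=P61: ✗
insured_sum = 18 + 82 + 50 + 47 + 33 = 230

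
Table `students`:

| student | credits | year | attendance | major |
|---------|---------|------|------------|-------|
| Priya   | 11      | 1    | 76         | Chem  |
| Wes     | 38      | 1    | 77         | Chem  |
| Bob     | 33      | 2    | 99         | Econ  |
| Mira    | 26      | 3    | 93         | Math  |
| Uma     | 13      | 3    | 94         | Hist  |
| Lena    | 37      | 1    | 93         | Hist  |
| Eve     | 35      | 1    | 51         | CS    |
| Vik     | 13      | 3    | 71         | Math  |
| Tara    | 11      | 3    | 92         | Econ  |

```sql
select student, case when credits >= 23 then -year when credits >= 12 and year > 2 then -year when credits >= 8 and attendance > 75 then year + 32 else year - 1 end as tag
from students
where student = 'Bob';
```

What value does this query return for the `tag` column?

-2

student = Bob: credits=33, year=2, attendance=99, major=Econ.
credits >= 23 → true → -2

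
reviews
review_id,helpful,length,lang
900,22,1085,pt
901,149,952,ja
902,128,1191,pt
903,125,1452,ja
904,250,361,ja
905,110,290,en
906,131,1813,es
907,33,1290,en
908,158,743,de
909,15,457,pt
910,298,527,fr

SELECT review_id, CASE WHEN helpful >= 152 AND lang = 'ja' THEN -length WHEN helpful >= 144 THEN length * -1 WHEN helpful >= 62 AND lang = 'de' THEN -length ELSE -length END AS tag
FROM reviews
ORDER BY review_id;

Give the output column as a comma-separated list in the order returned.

review_id=900: ELSE → -1085
review_id=901: helpful >= 144 → -952
review_id=902: ELSE → -1191
review_id=903: ELSE → -1452
review_id=904: helpful >= 152 AND lang = 'ja' → -361
review_id=905: ELSE → -290
review_id=906: ELSE → -1813
review_id=907: ELSE → -1290
review_id=908: helpful >= 144 → -743
review_id=909: ELSE → -457
review_id=910: helpful >= 144 → -527

-1085, -952, -1191, -1452, -361, -290, -1813, -1290, -743, -457, -527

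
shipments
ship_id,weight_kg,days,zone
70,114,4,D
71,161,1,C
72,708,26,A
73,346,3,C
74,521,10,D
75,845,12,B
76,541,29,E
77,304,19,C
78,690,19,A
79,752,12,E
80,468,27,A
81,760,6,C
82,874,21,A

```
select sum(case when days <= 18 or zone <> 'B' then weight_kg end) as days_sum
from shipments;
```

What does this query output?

7084

ship_id=70: ✓ → 114
ship_id=71: ✓ → 161
ship_id=72: ✓ → 708
ship_id=73: ✓ → 346
ship_id=74: ✓ → 521
ship_id=75: ✓ → 845
ship_id=76: ✓ → 541
ship_id=77: ✓ → 304
ship_id=78: ✓ → 690
ship_id=79: ✓ → 752
ship_id=80: ✓ → 468
ship_id=81: ✓ → 760
ship_id=82: ✓ → 874
days_sum = 114 + 161 + 708 + 346 + 521 + 845 + 541 + 304 + 690 + 752 + 468 + 760 + 874 = 7084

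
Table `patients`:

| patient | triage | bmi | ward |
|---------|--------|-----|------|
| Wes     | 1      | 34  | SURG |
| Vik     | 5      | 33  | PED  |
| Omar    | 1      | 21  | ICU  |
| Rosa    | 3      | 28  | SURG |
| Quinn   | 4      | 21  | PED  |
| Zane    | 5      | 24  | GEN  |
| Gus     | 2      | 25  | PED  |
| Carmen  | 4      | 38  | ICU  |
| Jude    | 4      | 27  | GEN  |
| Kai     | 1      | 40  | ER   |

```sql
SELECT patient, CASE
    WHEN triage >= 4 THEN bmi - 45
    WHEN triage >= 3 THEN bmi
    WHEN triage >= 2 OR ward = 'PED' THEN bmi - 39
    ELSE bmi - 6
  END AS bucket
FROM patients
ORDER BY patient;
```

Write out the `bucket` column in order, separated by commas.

patient=Carmen: triage >= 4 → -7
patient=Gus: triage >= 2 OR ward = 'PED' → -14
patient=Jude: triage >= 4 → -18
patient=Kai: ELSE → 34
patient=Omar: ELSE → 15
patient=Quinn: triage >= 4 → -24
patient=Rosa: triage >= 3 → 28
patient=Vik: triage >= 4 → -12
patient=Wes: ELSE → 28
patient=Zane: triage >= 4 → -21

-7, -14, -18, 34, 15, -24, 28, -12, 28, -21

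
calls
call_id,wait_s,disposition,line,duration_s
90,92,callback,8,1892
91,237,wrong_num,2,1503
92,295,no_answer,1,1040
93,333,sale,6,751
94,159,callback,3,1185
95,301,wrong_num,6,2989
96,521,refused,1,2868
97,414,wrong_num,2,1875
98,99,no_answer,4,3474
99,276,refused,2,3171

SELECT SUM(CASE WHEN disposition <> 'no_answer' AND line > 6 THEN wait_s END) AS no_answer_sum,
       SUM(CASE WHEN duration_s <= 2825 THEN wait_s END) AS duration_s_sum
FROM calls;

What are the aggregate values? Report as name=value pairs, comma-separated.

[no_answer_sum: disposition <> 'no_answer' AND line > 6]
call_id=90: ✓ → 92
call_id=91: ✗
call_id=92: ✗
call_id=93: ✗
call_id=94: ✗
call_id=95: ✗
call_id=96: ✗
call_id=97: ✗
call_id=98: ✗
call_id=99: ✗
no_answer_sum = 92
—
[duration_s_sum: duration_s <= 2825]
call_id=90: ✓ → 92
call_id=91: ✓ → 237
call_id=92: ✓ → 295
call_id=93: ✓ → 333
call_id=94: ✓ → 159
call_id=95: ✗
call_id=96: ✗
call_id=97: ✓ → 414
call_id=98: ✗
call_id=99: ✗
duration_s_sum = 92 + 237 + 295 + 333 + 159 + 414 = 1530

no_answer_sum=92, duration_s_sum=1530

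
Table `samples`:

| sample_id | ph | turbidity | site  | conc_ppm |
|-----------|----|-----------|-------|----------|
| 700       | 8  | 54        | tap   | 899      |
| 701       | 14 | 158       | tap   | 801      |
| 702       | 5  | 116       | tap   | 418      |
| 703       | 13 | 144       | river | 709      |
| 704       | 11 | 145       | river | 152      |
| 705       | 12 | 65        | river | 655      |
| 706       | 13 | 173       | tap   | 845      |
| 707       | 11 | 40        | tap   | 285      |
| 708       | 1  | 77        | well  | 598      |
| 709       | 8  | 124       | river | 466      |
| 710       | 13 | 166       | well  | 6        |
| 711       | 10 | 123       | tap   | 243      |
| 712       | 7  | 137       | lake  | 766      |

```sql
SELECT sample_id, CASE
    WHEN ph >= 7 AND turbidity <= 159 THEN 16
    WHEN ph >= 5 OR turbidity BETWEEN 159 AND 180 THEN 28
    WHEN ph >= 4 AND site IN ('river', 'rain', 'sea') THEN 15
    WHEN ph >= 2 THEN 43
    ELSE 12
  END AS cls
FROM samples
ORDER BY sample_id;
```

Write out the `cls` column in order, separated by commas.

16, 16, 28, 16, 16, 16, 28, 16, 12, 16, 28, 16, 16

sample_id=700: ph >= 7 AND turbidity <= 159 → 16
sample_id=701: ph >= 7 AND turbidity <= 159 → 16
sample_id=702: ph >= 5 OR turbidity BETWEEN 159 AND 180 → 28
sample_id=703: ph >= 7 AND turbidity <= 159 → 16
sample_id=704: ph >= 7 AND turbidity <= 159 → 16
sample_id=705: ph >= 7 AND turbidity <= 159 → 16
sample_id=706: ph >= 5 OR turbidity BETWEEN 159 AND 180 → 28
sample_id=707: ph >= 7 AND turbidity <= 159 → 16
sample_id=708: ELSE → 12
sample_id=709: ph >= 7 AND turbidity <= 159 → 16
sample_id=710: ph >= 5 OR turbidity BETWEEN 159 AND 180 → 28
sample_id=711: ph >= 7 AND turbidity <= 159 → 16
sample_id=712: ph >= 7 AND turbidity <= 159 → 16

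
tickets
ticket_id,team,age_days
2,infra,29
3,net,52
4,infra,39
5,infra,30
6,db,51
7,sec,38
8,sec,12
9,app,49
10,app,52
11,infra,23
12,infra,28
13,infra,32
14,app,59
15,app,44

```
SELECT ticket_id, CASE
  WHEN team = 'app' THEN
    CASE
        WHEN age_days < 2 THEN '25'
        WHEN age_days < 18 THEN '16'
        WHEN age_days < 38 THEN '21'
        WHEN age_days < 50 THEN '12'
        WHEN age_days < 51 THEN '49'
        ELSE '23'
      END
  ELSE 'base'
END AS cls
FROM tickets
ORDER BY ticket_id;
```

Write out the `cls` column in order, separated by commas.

base, base, base, base, base, base, base, 12, 23, base, base, base, 23, 12

ticket_id=2: team='infra' → outer ELSE → base
ticket_id=3: team='net' → outer ELSE → base
ticket_id=4: team='infra' → outer ELSE → base
ticket_id=5: team='infra' → outer ELSE → base
ticket_id=6: team='db' → outer ELSE → base
ticket_id=7: team='sec' → outer ELSE → base
ticket_id=8: team='sec' → outer ELSE → base
ticket_id=9: team='app' → inner[age_days < 50] → 12
ticket_id=10: team='app' → inner[ELSE] → 23
ticket_id=11: team='infra' → outer ELSE → base
ticket_id=12: team='infra' → outer ELSE → base
ticket_id=13: team='infra' → outer ELSE → base
ticket_id=14: team='app' → inner[ELSE] → 23
ticket_id=15: team='app' → inner[age_days < 50] → 12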